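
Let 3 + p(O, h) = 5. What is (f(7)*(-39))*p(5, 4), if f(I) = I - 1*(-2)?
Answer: -702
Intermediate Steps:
p(O, h) = 2 (p(O, h) = -3 + 5 = 2)
f(I) = 2 + I (f(I) = I + 2 = 2 + I)
(f(7)*(-39))*p(5, 4) = ((2 + 7)*(-39))*2 = (9*(-39))*2 = -351*2 = -702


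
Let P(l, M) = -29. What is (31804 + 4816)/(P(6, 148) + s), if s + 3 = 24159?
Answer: 36620/24127 ≈ 1.5178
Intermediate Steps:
s = 24156 (s = -3 + 24159 = 24156)
(31804 + 4816)/(P(6, 148) + s) = (31804 + 4816)/(-29 + 24156) = 36620/24127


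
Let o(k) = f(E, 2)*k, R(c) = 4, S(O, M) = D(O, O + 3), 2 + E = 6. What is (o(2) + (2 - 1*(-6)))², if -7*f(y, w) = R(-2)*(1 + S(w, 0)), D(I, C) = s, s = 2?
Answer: 1024/49 ≈ 20.898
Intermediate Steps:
E = 4 (E = -2 + 6 = 4)
D(I, C) = 2
S(O, M) = 2
f(y, w) = -12/7 (f(y, w) = -4*(1 + 2)/7 = -4*3/7 = -⅐*12 = -12/7)
o(k) = -12*k/7
(o(2) + (2 - 1*(-6)))² = (-12/7*2 + (2 - 1*(-6)))² = (-24/7 + (2 + 6))² = (-24/7 + 8)² = (32/7)² = 1024/49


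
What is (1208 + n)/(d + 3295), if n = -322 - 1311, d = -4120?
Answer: 17/33 ≈ 0.51515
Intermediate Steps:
n = -1633
(1208 + n)/(d + 3295) = (1208 - 1633)/(-4120 + 3295) = -425/(-825) = -425*(-1/825) = 17/33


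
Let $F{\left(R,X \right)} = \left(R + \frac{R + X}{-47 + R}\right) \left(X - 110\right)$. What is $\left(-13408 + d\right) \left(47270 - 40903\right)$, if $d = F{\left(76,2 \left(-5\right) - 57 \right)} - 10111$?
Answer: $- \frac{6836578984}{29} \approx -2.3574 \cdot 10^{8}$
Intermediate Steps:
$F{\left(R,X \right)} = \left(-110 + X\right) \left(R + \frac{R + X}{-47 + R}\right)$ ($F{\left(R,X \right)} = \left(R + \frac{R + X}{-47 + R}\right) \left(-110 + X\right) = \left(-110 + X\right) \left(R + \frac{R + X}{-47 + R}\right)$)
$d = - \frac{684920}{29}$ ($d = \frac{\left(2 \left(-5\right) - 57\right)^{2} - 110 \left(2 \left(-5\right) - 57\right) - 110 \cdot 76^{2} + 5060 \cdot 76 + \left(2 \left(-5\right) - 57\right) 76^{2} - 3496 \left(2 \left(-5\right) - 57\right)}{-47 + 76} - 10111 = \frac{\left(-10 - 57\right)^{2} - 110 \left(-10 - 57\right) - 635360 + 384560 + \left(-10 - 57\right) 5776 - 3496 \left(-10 - 57\right)}{29} - 10111 = \frac{\left(-67\right)^{2} - -7370 - 635360 + 384560 - 386992 - 3496 \left(-67\right)}{29} - 10111 = \frac{4489 + 7370 - 635360 + 384560 - 386992 + 234232}{29} - 10111 = \frac{1}{29} \left(-391701\right) - 10111 = - \frac{391701}{29} - 10111 = - \frac{684920}{29} \approx -23618.0$)
$\left(-13408 + d\right) \left(47270 - 40903\right) = \left(-13408 - \frac{684920}{29}\right) \left(47270 - 40903\right) = \left(- \frac{1073752}{29}\right) 6367 = - \frac{6836578984}{29}$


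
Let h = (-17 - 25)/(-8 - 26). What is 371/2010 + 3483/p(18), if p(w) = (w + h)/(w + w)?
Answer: 1428209759/219090 ≈ 6518.8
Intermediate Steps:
h = 21/17 (h = -42/(-34) = -42*(-1/34) = 21/17 ≈ 1.2353)
p(w) = (21/17 + w)/(2*w) (p(w) = (w + 21/17)/(w + w) = (21/17 + w)/((2*w)) = (21/17 + w)*(1/(2*w)) = (21/17 + w)/(2*w))
371/2010 + 3483/p(18) = 371/2010 + 3483/(((1/34)*(21 + 17*18)/18)) = 371*(1/2010) + 3483/(((1/34)*(1/18)*(21 + 306))) = 371/2010 + 3483/(((1/34)*(1/18)*327)) = 371/2010 + 3483/(109/204) = 371/2010 + 3483*(204/109) = 371/2010 + 710532/109 = 1428209759/219090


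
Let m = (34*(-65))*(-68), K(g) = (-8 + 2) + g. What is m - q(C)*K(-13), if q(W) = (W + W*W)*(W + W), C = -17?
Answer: -25432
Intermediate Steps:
K(g) = -6 + g
q(W) = 2*W*(W + W²) (q(W) = (W + W²)*(2*W) = 2*W*(W + W²))
m = 150280 (m = -2210*(-68) = 150280)
m - q(C)*K(-13) = 150280 - 2*(-17)²*(1 - 17)*(-6 - 13) = 150280 - 2*289*(-16)*(-19) = 150280 - (-9248)*(-19) = 150280 - 1*175712 = 150280 - 175712 = -25432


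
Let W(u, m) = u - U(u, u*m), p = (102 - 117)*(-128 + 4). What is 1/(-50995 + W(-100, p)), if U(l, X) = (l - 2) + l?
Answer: -1/50893 ≈ -1.9649e-5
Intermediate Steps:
U(l, X) = -2 + 2*l (U(l, X) = (-2 + l) + l = -2 + 2*l)
p = 1860 (p = -15*(-124) = 1860)
W(u, m) = 2 - u (W(u, m) = u - (-2 + 2*u) = u + (2 - 2*u) = 2 - u)
1/(-50995 + W(-100, p)) = 1/(-50995 + (2 - 1*(-100))) = 1/(-50995 + (2 + 100)) = 1/(-50995 + 102) = 1/(-50893) = -1/50893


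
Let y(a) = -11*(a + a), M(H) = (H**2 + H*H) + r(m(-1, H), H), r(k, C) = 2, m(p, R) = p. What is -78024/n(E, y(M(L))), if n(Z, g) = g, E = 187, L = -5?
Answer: 9753/143 ≈ 68.203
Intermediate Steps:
M(H) = 2 + 2*H**2 (M(H) = (H**2 + H*H) + 2 = (H**2 + H**2) + 2 = 2*H**2 + 2 = 2 + 2*H**2)
y(a) = -22*a
-78024/n(E, y(M(L))) = -78024*(-1/(22*(2 + 2*(-5)**2))) = -78024*(-1/(22*(2 + 2*25))) = -78024*(-1/(22*(2 + 50))) = -78024/((-22*52)) = -78024/(-1144) = -78024*(-1/1144) = 9753/143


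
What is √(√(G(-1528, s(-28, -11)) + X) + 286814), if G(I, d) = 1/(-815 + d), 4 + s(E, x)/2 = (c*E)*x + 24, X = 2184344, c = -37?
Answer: √(159297496294046 + 23567*√1213192278752649)/23567 ≈ 536.93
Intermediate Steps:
s(E, x) = 40 - 74*E*x (s(E, x) = -8 + 2*((-37*E)*x + 24) = -8 + 2*(-37*E*x + 24) = -8 + 2*(24 - 37*E*x) = -8 + (48 - 74*E*x) = 40 - 74*E*x)
√(√(G(-1528, s(-28, -11)) + X) + 286814) = √(√(1/(-815 + (40 - 74*(-28)*(-11))) + 2184344) + 286814) = √(√(1/(-815 + (40 - 22792)) + 2184344) + 286814) = √(√(1/(-815 - 22752) + 2184344) + 286814) = √(√(1/(-23567) + 2184344) + 286814) = √(√(-1/23567 + 2184344) + 286814) = √(√(51478435047/23567) + 286814) = √(√1213192278752649/23567 + 286814) = √(286814 + √1213192278752649/23567)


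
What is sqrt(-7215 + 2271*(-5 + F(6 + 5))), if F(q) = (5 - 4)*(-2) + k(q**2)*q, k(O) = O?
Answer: sqrt(2999589) ≈ 1731.9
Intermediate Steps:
F(q) = -2 + q**3 (F(q) = (5 - 4)*(-2) + q**2*q = 1*(-2) + q**3 = -2 + q**3)
sqrt(-7215 + 2271*(-5 + F(6 + 5))) = sqrt(-7215 + 2271*(-5 + (-2 + (6 + 5)**3))) = sqrt(-7215 + 2271*(-5 + (-2 + 11**3))) = sqrt(-7215 + 2271*(-5 + (-2 + 1331))) = sqrt(-7215 + 2271*(-5 + 1329)) = sqrt(-7215 + 2271*1324) = sqrt(-7215 + 3006804) = sqrt(2999589)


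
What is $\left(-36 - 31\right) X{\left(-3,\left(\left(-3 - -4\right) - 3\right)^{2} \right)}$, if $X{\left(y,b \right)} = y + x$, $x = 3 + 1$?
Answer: $-67$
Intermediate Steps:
$x = 4$
$X{\left(y,b \right)} = 4 + y$ ($X{\left(y,b \right)} = y + 4 = 4 + y$)
$\left(-36 - 31\right) X{\left(-3,\left(\left(-3 - -4\right) - 3\right)^{2} \right)} = \left(-36 - 31\right) \left(4 - 3\right) = \left(-67\right) 1 = -67$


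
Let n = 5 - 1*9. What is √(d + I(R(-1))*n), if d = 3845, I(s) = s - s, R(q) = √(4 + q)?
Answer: √3845 ≈ 62.008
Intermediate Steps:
I(s) = 0
n = -4 (n = 5 - 9 = -4)
√(d + I(R(-1))*n) = √(3845 + 0*(-4)) = √(3845 + 0) = √3845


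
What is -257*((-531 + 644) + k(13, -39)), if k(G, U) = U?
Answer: -19018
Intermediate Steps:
-257*((-531 + 644) + k(13, -39)) = -257*((-531 + 644) - 39) = -257*(113 - 39) = -257*74 = -19018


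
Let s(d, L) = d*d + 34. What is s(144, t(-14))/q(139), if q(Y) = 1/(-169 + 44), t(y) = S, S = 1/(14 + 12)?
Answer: -2596250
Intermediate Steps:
S = 1/26 ≈ 0.038462
t(y) = 1/26
q(Y) = -1/125 (q(Y) = 1/(-125) = -1/125)
s(d, L) = 34 + d**2 (s(d, L) = d**2 + 34 = 34 + d**2)
s(144, t(-14))/q(139) = (34 + 144**2)/(-1/125) = (34 + 20736)*(-125) = 20770*(-125) = -2596250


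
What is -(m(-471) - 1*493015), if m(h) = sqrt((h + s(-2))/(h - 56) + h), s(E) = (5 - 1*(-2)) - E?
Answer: 493015 - I*sqrt(130566885)/527 ≈ 4.9302e+5 - 21.682*I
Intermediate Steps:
s(E) = 7 - E (s(E) = (5 + 2) - E = 7 - E)
m(h) = sqrt(h + (9 + h)/(-56 + h)) (m(h) = sqrt((h + (7 - 1*(-2)))/(h - 56) + h) = sqrt((h + (7 + 2))/(-56 + h) + h) = sqrt((h + 9)/(-56 + h) + h) = sqrt((9 + h)/(-56 + h) + h) = sqrt(h + (9 + h)/(-56 + h)))
-(m(-471) - 1*493015) = -(sqrt((9 - 471 - 471*(-56 - 471))/(-56 - 471)) - 1*493015) = -(sqrt((9 - 471 - 471*(-527))/(-527)) - 493015) = -(sqrt(-(9 - 471 + 248217)/527) - 493015) = -(sqrt(-1/527*247755) - 493015) = -(sqrt(-247755/527) - 493015) = -(I*sqrt(130566885)/527 - 493015) = -(-493015 + I*sqrt(130566885)/527) = 493015 - I*sqrt(130566885)/527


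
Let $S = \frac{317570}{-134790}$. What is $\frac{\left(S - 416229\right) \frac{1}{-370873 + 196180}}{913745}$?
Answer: $\frac{5610382448}{2151583424386515} \approx 2.6076 \cdot 10^{-6}$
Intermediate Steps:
$S = - \frac{31757}{13479}$ ($S = 317570 \left(- \frac{1}{134790}\right) = - \frac{31757}{13479} \approx -2.356$)
$\frac{\left(S - 416229\right) \frac{1}{-370873 + 196180}}{913745} = \frac{\left(- \frac{31757}{13479} - 416229\right) \frac{1}{-370873 + 196180}}{913745} = - \frac{5610382448}{13479 \left(-174693\right)} \frac{1}{913745} = \left(- \frac{5610382448}{13479}\right) \left(- \frac{1}{174693}\right) \frac{1}{913745} = \frac{5610382448}{2354686947} \cdot \frac{1}{913745} = \frac{5610382448}{2151583424386515}$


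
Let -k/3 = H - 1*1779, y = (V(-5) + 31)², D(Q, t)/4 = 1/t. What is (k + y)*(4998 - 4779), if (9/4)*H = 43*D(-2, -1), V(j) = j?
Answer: 1367071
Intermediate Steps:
D(Q, t) = 4/t
H = -688/9 (H = 4*(43*(4/(-1)))/9 = 4*(43*(4*(-1)))/9 = 4*(43*(-4))/9 = (4/9)*(-172) = -688/9 ≈ -76.444)
y = 676 (y = (-5 + 31)² = 26² = 676)
k = 16699/3 (k = -3*(-688/9 - 1*1779) = -3*(-688/9 - 1779) = -3*(-16699/9) = 16699/3 ≈ 5566.3)
(k + y)*(4998 - 4779) = (16699/3 + 676)*(4998 - 4779) = (18727/3)*219 = 1367071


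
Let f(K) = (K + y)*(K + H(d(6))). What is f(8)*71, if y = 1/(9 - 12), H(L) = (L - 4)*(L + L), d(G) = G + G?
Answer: 326600/3 ≈ 1.0887e+5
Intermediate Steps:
d(G) = 2*G
H(L) = 2*L*(-4 + L) (H(L) = (-4 + L)*(2*L) = 2*L*(-4 + L))
y = -1/3 (y = 1/(-3) = -1/3 ≈ -0.33333)
f(K) = (192 + K)*(-1/3 + K) (f(K) = (K - 1/3)*(K + 2*(2*6)*(-4 + 2*6)) = (-1/3 + K)*(K + 2*12*(-4 + 12)) = (-1/3 + K)*(K + 2*12*8) = (-1/3 + K)*(K + 192) = (-1/3 + K)*(192 + K) = (192 + K)*(-1/3 + K))
f(8)*71 = (-64 + 8**2 + (575/3)*8)*71 = (-64 + 64 + 4600/3)*71 = (4600/3)*71 = 326600/3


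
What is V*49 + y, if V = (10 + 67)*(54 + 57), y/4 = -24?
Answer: 418707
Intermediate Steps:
y = -96 (y = 4*(-24) = -96)
V = 8547 (V = 77*111 = 8547)
V*49 + y = 8547*49 - 96 = 418803 - 96 = 418707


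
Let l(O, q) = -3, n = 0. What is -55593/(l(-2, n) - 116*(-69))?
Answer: -6177/889 ≈ -6.9483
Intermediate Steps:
-55593/(l(-2, n) - 116*(-69)) = -55593/(-3 - 116*(-69)) = -55593/(-3 + 8004) = -55593/8001 = -55593*1/8001 = -6177/889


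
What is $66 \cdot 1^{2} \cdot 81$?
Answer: $5346$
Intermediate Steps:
$66 \cdot 1^{2} \cdot 81 = 66 \cdot 1 \cdot 81 = 66 \cdot 81 = 5346$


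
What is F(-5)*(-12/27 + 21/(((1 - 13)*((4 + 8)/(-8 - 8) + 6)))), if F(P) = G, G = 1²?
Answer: -7/9 ≈ -0.77778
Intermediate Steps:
G = 1
F(P) = 1
F(-5)*(-12/27 + 21/(((1 - 13)*((4 + 8)/(-8 - 8) + 6)))) = 1*(-12/27 + 21/(((1 - 13)*((4 + 8)/(-8 - 8) + 6)))) = 1*(-12*1/27 + 21/((-12*(12/(-16) + 6)))) = 1*(-4/9 + 21/((-12*(12*(-1/16) + 6)))) = 1*(-4/9 + 21/((-12*(-¾ + 6)))) = 1*(-4/9 + 21/((-12*21/4))) = 1*(-4/9 + 21/(-63)) = 1*(-4/9 + 21*(-1/63)) = 1*(-4/9 - ⅓) = 1*(-7/9) = -7/9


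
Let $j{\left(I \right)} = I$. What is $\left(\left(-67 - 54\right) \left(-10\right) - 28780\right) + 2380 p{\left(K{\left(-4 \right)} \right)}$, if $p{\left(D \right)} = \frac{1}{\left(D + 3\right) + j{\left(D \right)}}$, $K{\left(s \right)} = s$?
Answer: $-28046$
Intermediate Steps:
$p{\left(D \right)} = \frac{1}{3 + 2 D}$ ($p{\left(D \right)} = \frac{1}{\left(D + 3\right) + D} = \frac{1}{\left(3 + D\right) + D} = \frac{1}{3 + 2 D}$)
$\left(\left(-67 - 54\right) \left(-10\right) - 28780\right) + 2380 p{\left(K{\left(-4 \right)} \right)} = \left(\left(-67 - 54\right) \left(-10\right) - 28780\right) + \frac{2380}{3 + 2 \left(-4\right)} = \left(\left(-121\right) \left(-10\right) - 28780\right) + \frac{2380}{3 - 8} = \left(1210 - 28780\right) + \frac{2380}{-5} = -27570 + 2380 \left(- \frac{1}{5}\right) = -27570 - 476 = -28046$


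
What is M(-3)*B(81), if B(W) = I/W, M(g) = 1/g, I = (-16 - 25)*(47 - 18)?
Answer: 1189/243 ≈ 4.8930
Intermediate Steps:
I = -1189 (I = -41*29 = -1189)
M(g) = 1/g
B(W) = -1189/W
M(-3)*B(81) = (-1189/81)/(-3) = -(-1189)/(3*81) = -⅓*(-1189/81) = 1189/243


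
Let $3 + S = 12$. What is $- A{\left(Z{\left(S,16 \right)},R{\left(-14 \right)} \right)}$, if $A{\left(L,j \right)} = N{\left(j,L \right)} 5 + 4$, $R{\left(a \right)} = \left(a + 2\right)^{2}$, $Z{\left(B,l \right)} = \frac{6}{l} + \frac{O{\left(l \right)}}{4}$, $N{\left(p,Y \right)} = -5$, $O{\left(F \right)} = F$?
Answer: $21$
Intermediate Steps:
$S = 9$ ($S = -3 + 12 = 9$)
$Z{\left(B,l \right)} = \frac{6}{l} + \frac{l}{4}$
$R{\left(a \right)} = \left(2 + a\right)^{2}$
$A{\left(L,j \right)} = -21$ ($A{\left(L,j \right)} = \left(-5\right) 5 + 4 = -25 + 4 = -21$)
$- A{\left(Z{\left(S,16 \right)},R{\left(-14 \right)} \right)} = \left(-1\right) \left(-21\right) = 21$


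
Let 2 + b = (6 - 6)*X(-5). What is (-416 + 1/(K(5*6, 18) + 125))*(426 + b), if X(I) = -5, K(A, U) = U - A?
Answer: -19930968/113 ≈ -1.7638e+5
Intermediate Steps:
b = -2 (b = -2 + (6 - 6)*(-5) = -2 + 0*(-5) = -2 + 0 = -2)
(-416 + 1/(K(5*6, 18) + 125))*(426 + b) = (-416 + 1/((18 - 5*6) + 125))*(426 - 2) = (-416 + 1/((18 - 1*30) + 125))*424 = (-416 + 1/((18 - 30) + 125))*424 = (-416 + 1/(-12 + 125))*424 = (-416 + 1/113)*424 = -47007/113*424 = -19930968/113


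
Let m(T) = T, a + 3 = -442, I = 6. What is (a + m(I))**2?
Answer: 192721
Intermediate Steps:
a = -445 (a = -3 - 442 = -445)
(a + m(I))**2 = (-445 + 6)**2 = (-439)**2 = 192721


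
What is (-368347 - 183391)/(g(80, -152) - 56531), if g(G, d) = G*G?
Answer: 551738/50131 ≈ 11.006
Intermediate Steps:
g(G, d) = G²
(-368347 - 183391)/(g(80, -152) - 56531) = (-368347 - 183391)/(80² - 56531) = -551738/(6400 - 56531) = -551738/(-50131) = -551738*(-1/50131) = 551738/50131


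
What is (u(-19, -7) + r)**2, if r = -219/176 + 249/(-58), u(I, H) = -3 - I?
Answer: 2851666801/26050816 ≈ 109.47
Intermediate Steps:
r = -28263/5104 (r = -219*1/176 + 249*(-1/58) = -219/176 - 249/58 = -28263/5104 ≈ -5.5374)
(u(-19, -7) + r)**2 = ((-3 - 1*(-19)) - 28263/5104)**2 = ((-3 + 19) - 28263/5104)**2 = (16 - 28263/5104)**2 = (53401/5104)**2 = 2851666801/26050816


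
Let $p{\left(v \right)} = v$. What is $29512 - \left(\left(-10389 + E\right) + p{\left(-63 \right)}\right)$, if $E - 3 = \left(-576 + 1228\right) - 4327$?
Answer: $43636$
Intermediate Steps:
$E = -3672$ ($E = 3 + \left(\left(-576 + 1228\right) - 4327\right) = 3 + \left(652 - 4327\right) = 3 - 3675 = -3672$)
$29512 - \left(\left(-10389 + E\right) + p{\left(-63 \right)}\right) = 29512 - \left(\left(-10389 - 3672\right) - 63\right) = 29512 - \left(-14061 - 63\right) = 29512 - -14124 = 29512 + 14124 = 43636$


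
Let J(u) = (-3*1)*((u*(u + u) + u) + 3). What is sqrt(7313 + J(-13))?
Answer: sqrt(6329) ≈ 79.555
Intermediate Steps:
J(u) = -9 - 6*u**2 - 3*u (J(u) = -3*((u*(2*u) + u) + 3) = -3*((2*u**2 + u) + 3) = -3*((u + 2*u**2) + 3) = -3*(3 + u + 2*u**2) = -9 - 6*u**2 - 3*u)
sqrt(7313 + J(-13)) = sqrt(7313 + (-9 - 6*(-13)**2 - 3*(-13))) = sqrt(7313 + (-9 - 6*169 + 39)) = sqrt(7313 + (-9 - 1014 + 39)) = sqrt(7313 - 984) = sqrt(6329)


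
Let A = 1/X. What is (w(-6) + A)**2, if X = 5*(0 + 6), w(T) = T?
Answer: 32041/900 ≈ 35.601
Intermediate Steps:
X = 30 (X = 5*6 = 30)
A = 1/30 ≈ 0.033333
(w(-6) + A)**2 = (-6 + 1/30)**2 = (-179/30)**2 = 32041/900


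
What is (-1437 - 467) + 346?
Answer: -1558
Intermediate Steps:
(-1437 - 467) + 346 = -1904 + 346 = -1558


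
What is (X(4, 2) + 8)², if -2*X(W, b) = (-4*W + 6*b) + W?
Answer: 64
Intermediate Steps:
X(W, b) = -3*b + 3*W/2 (X(W, b) = -((-4*W + 6*b) + W)/2 = -(-3*W + 6*b)/2 = -3*b + 3*W/2)
(X(4, 2) + 8)² = ((-3*2 + (3/2)*4) + 8)² = ((-6 + 6) + 8)² = (0 + 8)² = 8² = 64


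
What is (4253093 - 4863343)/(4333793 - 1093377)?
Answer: -305125/1620208 ≈ -0.18832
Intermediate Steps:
(4253093 - 4863343)/(4333793 - 1093377) = -610250/3240416 = -610250*1/3240416 = -305125/1620208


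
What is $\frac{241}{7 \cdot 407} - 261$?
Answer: $- \frac{743348}{2849} \approx -260.92$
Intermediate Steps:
$\frac{241}{7 \cdot 407} - 261 = \frac{241}{2849} - 261 = - \frac{743348}{2849}$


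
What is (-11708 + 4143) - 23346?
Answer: -30911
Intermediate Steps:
(-11708 + 4143) - 23346 = -7565 - 23346 = -30911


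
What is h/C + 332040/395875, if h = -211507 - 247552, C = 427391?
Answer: -7963814797/33838682425 ≈ -0.23535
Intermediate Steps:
h = -459059
h/C + 332040/395875 = -459059/427391 + 332040/395875 = -459059*1/427391 + 332040*(1/395875) = -459059/427391 + 66408/79175 = -7963814797/33838682425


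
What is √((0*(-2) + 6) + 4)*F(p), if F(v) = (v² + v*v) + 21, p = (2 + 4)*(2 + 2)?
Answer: 1173*√10 ≈ 3709.4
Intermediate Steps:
p = 24 (p = 6*4 = 24)
F(v) = 21 + 2*v² (F(v) = (v² + v²) + 21 = 2*v² + 21 = 21 + 2*v²)
√((0*(-2) + 6) + 4)*F(p) = √((0*(-2) + 6) + 4)*(21 + 2*24²) = √((0 + 6) + 4)*(21 + 2*576) = √(6 + 4)*(21 + 1152) = √10*1173 = 1173*√10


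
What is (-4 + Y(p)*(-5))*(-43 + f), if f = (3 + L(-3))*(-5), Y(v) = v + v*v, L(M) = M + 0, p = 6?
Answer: 9202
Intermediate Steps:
L(M) = M
Y(v) = v + v²
f = 0 (f = (3 - 3)*(-5) = 0*(-5) = 0)
(-4 + Y(p)*(-5))*(-43 + f) = (-4 + (6*(1 + 6))*(-5))*(-43 + 0) = (-4 + (6*7)*(-5))*(-43) = (-4 + 42*(-5))*(-43) = (-4 - 210)*(-43) = -214*(-43) = 9202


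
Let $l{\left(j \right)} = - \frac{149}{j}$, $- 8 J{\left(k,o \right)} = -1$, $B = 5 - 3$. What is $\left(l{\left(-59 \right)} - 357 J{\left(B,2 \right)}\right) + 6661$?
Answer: $\frac{3124121}{472} \approx 6618.9$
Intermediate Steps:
$B = 2$
$J{\left(k,o \right)} = \frac{1}{8}$ ($J{\left(k,o \right)} = \left(- \frac{1}{8}\right) \left(-1\right) = \frac{1}{8}$)
$\left(l{\left(-59 \right)} - 357 J{\left(B,2 \right)}\right) + 6661 = \left(- \frac{149}{-59} - \frac{357}{8}\right) + 6661 = \left(\left(-149\right) \left(- \frac{1}{59}\right) - \frac{357}{8}\right) + 6661 = \left(\frac{149}{59} - \frac{357}{8}\right) + 6661 = - \frac{19871}{472} + 6661 = \frac{3124121}{472}$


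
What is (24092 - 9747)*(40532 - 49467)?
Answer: -128172575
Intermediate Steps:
(24092 - 9747)*(40532 - 49467) = 14345*(-8935) = -128172575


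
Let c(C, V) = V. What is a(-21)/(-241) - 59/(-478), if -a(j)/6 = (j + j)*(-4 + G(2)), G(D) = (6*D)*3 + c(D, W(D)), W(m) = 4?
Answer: -4322197/115198 ≈ -37.520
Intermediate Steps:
G(D) = 4 + 18*D (G(D) = (6*D)*3 + 4 = 18*D + 4 = 4 + 18*D)
a(j) = -432*j (a(j) = -6*(j + j)*(-4 + (4 + 18*2)) = -6*2*j*(-4 + (4 + 36)) = -6*2*j*(-4 + 40) = -6*2*j*36 = -432*j)
a(-21)/(-241) - 59/(-478) = -432*(-21)/(-241) - 59/(-478) = 9072*(-1/241) - 59*(-1/478) = -9072/241 + 59/478 = -4322197/115198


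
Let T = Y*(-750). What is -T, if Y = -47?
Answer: -35250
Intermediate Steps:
T = 35250 (T = -47*(-750) = 35250)
-T = -1*35250 = -35250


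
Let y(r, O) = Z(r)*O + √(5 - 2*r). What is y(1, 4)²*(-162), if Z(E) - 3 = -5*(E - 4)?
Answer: -840294 - 23328*√3 ≈ -8.8070e+5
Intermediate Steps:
Z(E) = 23 - 5*E (Z(E) = 3 - 5*(E - 4) = 3 - 5*(-4 + E) = 3 + (20 - 5*E) = 23 - 5*E)
y(r, O) = √(5 - 2*r) + O*(23 - 5*r) (y(r, O) = (23 - 5*r)*O + √(5 - 2*r) = O*(23 - 5*r) + √(5 - 2*r) = √(5 - 2*r) + O*(23 - 5*r))
y(1, 4)²*(-162) = (√(5 - 2*1) - 1*4*(-23 + 5*1))²*(-162) = (√(5 - 2) - 1*4*(-23 + 5))²*(-162) = (√3 - 1*4*(-18))²*(-162) = (√3 + 72)²*(-162) = (72 + √3)²*(-162) = -162*(72 + √3)²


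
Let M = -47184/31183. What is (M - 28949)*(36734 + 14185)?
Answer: -45967832529069/31183 ≈ -1.4741e+9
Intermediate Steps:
M = -47184/31183 (M = -47184*1/31183 = -47184/31183 ≈ -1.5131)
(M - 28949)*(36734 + 14185) = (-47184/31183 - 28949)*(36734 + 14185) = -902763851/31183*50919 = -45967832529069/31183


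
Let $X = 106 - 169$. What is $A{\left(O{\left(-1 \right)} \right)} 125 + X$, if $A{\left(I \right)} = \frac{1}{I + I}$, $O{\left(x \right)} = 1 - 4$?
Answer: $- \frac{503}{6} \approx -83.833$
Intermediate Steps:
$O{\left(x \right)} = -3$
$X = -63$ ($X = 106 - 169 = -63$)
$A{\left(I \right)} = \frac{1}{2 I}$
$A{\left(O{\left(-1 \right)} \right)} 125 + X = \frac{1}{2 \left(-3\right)} 125 - 63 = \frac{1}{2} \left(- \frac{1}{3}\right) 125 - 63 = \left(- \frac{1}{6}\right) 125 - 63 = - \frac{125}{6} - 63 = - \frac{503}{6}$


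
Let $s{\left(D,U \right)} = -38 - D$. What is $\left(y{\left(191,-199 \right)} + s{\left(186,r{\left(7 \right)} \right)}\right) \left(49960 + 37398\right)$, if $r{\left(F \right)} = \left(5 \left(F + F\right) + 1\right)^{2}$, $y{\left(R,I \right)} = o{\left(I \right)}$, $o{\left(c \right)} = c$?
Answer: $-36952434$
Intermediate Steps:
$y{\left(R,I \right)} = I$
$r{\left(F \right)} = \left(1 + 10 F\right)^{2}$ ($r{\left(F \right)} = \left(5 \cdot 2 F + 1\right)^{2} = \left(10 F + 1\right)^{2} = \left(1 + 10 F\right)^{2}$)
$\left(y{\left(191,-199 \right)} + s{\left(186,r{\left(7 \right)} \right)}\right) \left(49960 + 37398\right) = \left(-199 - 224\right) \left(49960 + 37398\right) = \left(-199 - 224\right) 87358 = \left(-423\right) 87358 = -36952434$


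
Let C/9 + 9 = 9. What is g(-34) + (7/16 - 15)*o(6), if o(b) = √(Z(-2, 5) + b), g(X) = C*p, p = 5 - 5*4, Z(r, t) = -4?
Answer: -233*√2/16 ≈ -20.594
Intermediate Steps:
C = 0 (C = -81 + 9*9 = -81 + 81 = 0)
p = -15 (p = 5 - 20 = -15)
g(X) = 0 (g(X) = 0*(-15) = 0)
o(b) = √(-4 + b)
g(-34) + (7/16 - 15)*o(6) = 0 + (7/16 - 15)*√(-4 + 6) = 0 + (7*(1/16) - 15)*√2 = 0 + (7/16 - 15)*√2 = 0 - 233*√2/16 = -233*√2/16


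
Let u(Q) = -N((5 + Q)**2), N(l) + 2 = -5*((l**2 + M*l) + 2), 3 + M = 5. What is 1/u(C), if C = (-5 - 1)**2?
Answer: 1/14145627 ≈ 7.0693e-8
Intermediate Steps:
M = 2 (M = -3 + 5 = 2)
C = 36 (C = (-6)**2 = 36)
N(l) = -12 - 10*l - 5*l**2 (N(l) = -2 - 5*((l**2 + 2*l) + 2) = -2 - 5*(2 + l**2 + 2*l) = -2 + (-10 - 10*l - 5*l**2) = -12 - 10*l - 5*l**2)
u(Q) = 12 + 5*(5 + Q)**4 + 10*(5 + Q)**2 (u(Q) = -(-12 - 10*(5 + Q)**2 - 5*(5 + Q)**4) = 12 + 5*(5 + Q)**4 + 10*(5 + Q)**2)
1/u(C) = 1/(12 + 5*(5 + 36)**4 + 10*(5 + 36)**2) = 1/(12 + 5*41**4 + 10*41**2) = 1/(12 + 5*2825761 + 10*1681) = 1/(12 + 14128805 + 16810) = 1/14145627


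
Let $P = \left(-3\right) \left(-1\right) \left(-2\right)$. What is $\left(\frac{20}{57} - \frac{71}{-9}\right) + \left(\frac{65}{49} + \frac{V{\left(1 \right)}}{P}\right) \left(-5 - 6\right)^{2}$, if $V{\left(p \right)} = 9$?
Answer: $- \frac{213665}{16758} \approx -12.75$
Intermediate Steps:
$P = -6$ ($P = 3 \left(-2\right) = -6$)
$\left(\frac{20}{57} - \frac{71}{-9}\right) + \left(\frac{65}{49} + \frac{V{\left(1 \right)}}{P}\right) \left(-5 - 6\right)^{2} = \left(\frac{20}{57} - \frac{71}{-9}\right) + \left(\frac{65}{49} + \frac{9}{-6}\right) \left(-5 - 6\right)^{2} = \left(20 \cdot \frac{1}{57} - - \frac{71}{9}\right) + \left(65 \cdot \frac{1}{49} + 9 \left(- \frac{1}{6}\right)\right) \left(-11\right)^{2} = \left(\frac{20}{57} + \frac{71}{9}\right) + \left(\frac{65}{49} - \frac{3}{2}\right) 121 = \frac{1409}{171} - \frac{2057}{98} = - \frac{213665}{16758}$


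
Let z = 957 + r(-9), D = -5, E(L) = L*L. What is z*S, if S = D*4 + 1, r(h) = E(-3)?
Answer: -18354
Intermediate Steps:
E(L) = L²
r(h) = 9 (r(h) = (-3)² = 9)
S = -19 (S = -5*4 + 1 = -20 + 1 = -19)
z = 966 (z = 957 + 9 = 966)
z*S = 966*(-19) = -18354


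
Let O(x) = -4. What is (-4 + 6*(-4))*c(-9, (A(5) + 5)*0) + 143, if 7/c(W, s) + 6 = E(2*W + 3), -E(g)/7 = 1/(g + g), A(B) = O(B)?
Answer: 30619/173 ≈ 176.99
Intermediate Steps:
A(B) = -4
E(g) = -7/(2*g) (E(g) = -7/(g + g) = -7*1/(2*g) = -7/(2*g))
c(W, s) = 7/(-6 - 7/(2*(3 + 2*W))) (c(W, s) = 7/(-6 - 7/(2*(2*W + 3))) = 7/(-6 - 7/(2*(3 + 2*W))))
(-4 + 6*(-4))*c(-9, (A(5) + 5)*0) + 143 = (-4 + 6*(-4))*(14*(-3 - 2*(-9))/(43 + 24*(-9))) + 143 = (-4 - 24)*(14*(-3 + 18)/(43 - 216)) + 143 = -392*15/(-173) + 143 = -392*(-1)*15/173 + 143 = -28*(-210/173) + 143 = 5880/173 + 143 = 30619/173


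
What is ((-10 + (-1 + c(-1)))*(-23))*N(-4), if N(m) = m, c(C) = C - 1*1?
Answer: -1196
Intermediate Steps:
c(C) = -1 + C (c(C) = C - 1 = -1 + C)
((-10 + (-1 + c(-1)))*(-23))*N(-4) = ((-10 + (-1 + (-1 - 1)))*(-23))*(-4) = ((-10 + (-1 - 2))*(-23))*(-4) = ((-10 - 3)*(-23))*(-4) = -13*(-23)*(-4) = 299*(-4) = -1196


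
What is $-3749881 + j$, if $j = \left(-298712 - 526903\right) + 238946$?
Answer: $-4336550$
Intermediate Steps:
$j = -586669$ ($j = -825615 + 238946 = -586669$)
$-3749881 + j = -3749881 - 586669 = -4336550$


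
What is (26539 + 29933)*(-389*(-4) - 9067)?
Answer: -424161192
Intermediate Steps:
(26539 + 29933)*(-389*(-4) - 9067) = 56472*(1556 - 9067) = 56472*(-7511) = -424161192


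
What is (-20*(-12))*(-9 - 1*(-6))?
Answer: -720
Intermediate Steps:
(-20*(-12))*(-9 - 1*(-6)) = 240*(-9 + 6) = 240*(-3) = -720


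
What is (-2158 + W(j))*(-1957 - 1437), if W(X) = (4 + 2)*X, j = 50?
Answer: 6306052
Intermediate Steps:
W(X) = 6*X
(-2158 + W(j))*(-1957 - 1437) = (-2158 + 6*50)*(-1957 - 1437) = (-2158 + 300)*(-3394) = -1858*(-3394) = 6306052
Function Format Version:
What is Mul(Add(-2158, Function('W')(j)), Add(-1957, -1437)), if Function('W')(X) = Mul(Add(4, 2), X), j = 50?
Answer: 6306052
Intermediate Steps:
Function('W')(X) = Mul(6, X)
Mul(Add(-2158, Function('W')(j)), Add(-1957, -1437)) = Mul(Add(-2158, Mul(6, 50)), Add(-1957, -1437)) = Mul(Add(-2158, 300), -3394) = Mul(-1858, -3394) = 6306052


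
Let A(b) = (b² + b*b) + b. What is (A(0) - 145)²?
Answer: 21025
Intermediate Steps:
A(b) = b + 2*b² (A(b) = (b² + b²) + b = 2*b² + b = b + 2*b²)
(A(0) - 145)² = (0*(1 + 2*0) - 145)² = (0*(1 + 0) - 145)² = (0*1 - 145)² = (0 - 145)² = (-145)² = 21025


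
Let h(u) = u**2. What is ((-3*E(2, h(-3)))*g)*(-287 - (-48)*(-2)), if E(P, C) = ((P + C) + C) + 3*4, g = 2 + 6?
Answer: 294144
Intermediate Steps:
g = 8
E(P, C) = 12 + P + 2*C (E(P, C) = ((C + P) + C) + 12 = (P + 2*C) + 12 = 12 + P + 2*C)
((-3*E(2, h(-3)))*g)*(-287 - (-48)*(-2)) = (-3*(12 + 2 + 2*(-3)**2)*8)*(-287 - (-48)*(-2)) = (-3*(12 + 2 + 2*9)*8)*(-287 - 1*96) = (-3*(12 + 2 + 18)*8)*(-287 - 96) = (-3*32*8)*(-383) = -96*8*(-383) = -768*(-383) = 294144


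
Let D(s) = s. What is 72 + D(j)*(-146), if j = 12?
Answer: -1680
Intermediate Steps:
72 + D(j)*(-146) = 72 + 12*(-146) = 72 - 1752 = -1680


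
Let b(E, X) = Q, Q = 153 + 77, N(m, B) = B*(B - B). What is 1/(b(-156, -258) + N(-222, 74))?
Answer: 1/230 ≈ 0.0043478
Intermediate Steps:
N(m, B) = 0 (N(m, B) = B*0 = 0)
Q = 230
b(E, X) = 230
1/(b(-156, -258) + N(-222, 74)) = 1/(230 + 0) = 1/230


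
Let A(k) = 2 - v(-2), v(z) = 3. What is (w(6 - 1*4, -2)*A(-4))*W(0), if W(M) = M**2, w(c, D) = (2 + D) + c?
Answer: 0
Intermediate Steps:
A(k) = -1 (A(k) = 2 - 1*3 = 2 - 3 = -1)
w(c, D) = 2 + D + c
(w(6 - 1*4, -2)*A(-4))*W(0) = ((2 - 2 + (6 - 1*4))*(-1))*0**2 = ((2 - 2 + (6 - 4))*(-1))*0 = ((2 - 2 + 2)*(-1))*0 = (2*(-1))*0 = -2*0 = 0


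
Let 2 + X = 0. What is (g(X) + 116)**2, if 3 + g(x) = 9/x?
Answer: 47089/4 ≈ 11772.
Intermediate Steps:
X = -2 (X = -2 + 0 = -2)
g(x) = -3 + 9/x
(g(X) + 116)**2 = ((-3 + 9/(-2)) + 116)**2 = ((-3 + 9*(-1/2)) + 116)**2 = ((-3 - 9/2) + 116)**2 = (-15/2 + 116)**2 = (217/2)**2 = 47089/4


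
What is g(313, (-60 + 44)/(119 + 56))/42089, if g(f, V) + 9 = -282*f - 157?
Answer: -88432/42089 ≈ -2.1011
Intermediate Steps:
g(f, V) = -166 - 282*f (g(f, V) = -9 + (-282*f - 157) = -9 + (-157 - 282*f) = -166 - 282*f)
g(313, (-60 + 44)/(119 + 56))/42089 = (-166 - 282*313)/42089 = (-166 - 88266)*(1/42089) = -88432*1/42089 = -88432/42089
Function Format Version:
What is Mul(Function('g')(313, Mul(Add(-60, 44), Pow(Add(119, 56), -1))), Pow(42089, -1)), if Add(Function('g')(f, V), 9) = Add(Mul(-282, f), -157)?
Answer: Rational(-88432, 42089) ≈ -2.1011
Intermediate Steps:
Function('g')(f, V) = Add(-166, Mul(-282, f)) (Function('g')(f, V) = Add(-9, Add(Mul(-282, f), -157)) = Add(-9, Add(-157, Mul(-282, f))) = Add(-166, Mul(-282, f)))
Mul(Function('g')(313, Mul(Add(-60, 44), Pow(Add(119, 56), -1))), Pow(42089, -1)) = Mul(Add(-166, Mul(-282, 313)), Pow(42089, -1)) = Mul(Add(-166, -88266), Rational(1, 42089)) = Mul(-88432, Rational(1, 42089)) = Rational(-88432, 42089)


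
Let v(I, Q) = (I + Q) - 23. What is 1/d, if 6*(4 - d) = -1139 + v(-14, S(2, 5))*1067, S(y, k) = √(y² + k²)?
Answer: 243852/1618755983 + 6402*√29/1618755983 ≈ 0.00017194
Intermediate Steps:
S(y, k) = √(k² + y²)
v(I, Q) = -23 + I + Q
d = 20321/3 - 1067*√29/6 (d = 4 - (-1139 + (-23 - 14 + √(5² + 2²))*1067)/6 = 4 - (-1139 + (-23 - 14 + √(25 + 4))*1067)/6 = 4 - (-1139 + (-23 - 14 + √29)*1067)/6 = 4 - (-1139 + (-37 + √29)*1067)/6 = 4 - (-1139 + (-39479 + 1067*√29))/6 = 4 - (-40618 + 1067*√29)/6 = 4 + (20309/3 - 1067*√29/6) = 20321/3 - 1067*√29/6 ≈ 5816.0)
1/d = 1/(20321/3 - 1067*√29/6)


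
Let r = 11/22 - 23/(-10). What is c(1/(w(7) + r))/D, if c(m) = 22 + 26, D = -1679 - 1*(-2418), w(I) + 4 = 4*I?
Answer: 48/739 ≈ 0.064953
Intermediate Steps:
w(I) = -4 + 4*I
r = 14/5 (r = 11*(1/22) - 23*(-⅒) = ½ + 23/10 = 14/5 ≈ 2.8000)
D = 739 (D = -1679 + 2418 = 739)
c(m) = 48
c(1/(w(7) + r))/D = 48/739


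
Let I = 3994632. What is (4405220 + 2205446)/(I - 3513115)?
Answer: 6610666/481517 ≈ 13.729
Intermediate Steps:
(4405220 + 2205446)/(I - 3513115) = (4405220 + 2205446)/(3994632 - 3513115) = 6610666/481517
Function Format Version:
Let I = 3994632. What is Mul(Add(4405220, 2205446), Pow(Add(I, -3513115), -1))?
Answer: Rational(6610666, 481517) ≈ 13.729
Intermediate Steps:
Mul(Add(4405220, 2205446), Pow(Add(I, -3513115), -1)) = Mul(Add(4405220, 2205446), Pow(Add(3994632, -3513115), -1)) = Mul(6610666, Pow(481517, -1)) = Mul(6610666, Rational(1, 481517)) = Rational(6610666, 481517)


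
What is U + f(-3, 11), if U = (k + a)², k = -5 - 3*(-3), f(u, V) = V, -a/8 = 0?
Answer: 27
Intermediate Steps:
a = 0 (a = -8*0 = 0)
k = 4 (k = -5 + 9 = 4)
U = 16 (U = (4 + 0)² = 4² = 16)
U + f(-3, 11) = 16 + 11 = 27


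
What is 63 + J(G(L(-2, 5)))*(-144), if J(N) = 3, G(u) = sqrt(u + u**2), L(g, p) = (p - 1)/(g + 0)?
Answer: -369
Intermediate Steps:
L(g, p) = (-1 + p)/g
63 + J(G(L(-2, 5)))*(-144) = 63 + 3*(-144) = 63 - 432 = -369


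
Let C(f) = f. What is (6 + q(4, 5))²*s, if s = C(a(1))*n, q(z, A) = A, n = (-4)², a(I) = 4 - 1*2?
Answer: 3872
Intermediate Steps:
a(I) = 2 (a(I) = 4 - 2 = 2)
n = 16
s = 32 (s = 2*16 = 32)
(6 + q(4, 5))²*s = (6 + 5)²*32 = 11²*32 = 121*32 = 3872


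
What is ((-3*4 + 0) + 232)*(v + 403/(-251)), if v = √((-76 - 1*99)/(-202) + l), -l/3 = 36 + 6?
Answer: -88660/251 + 110*I*√5105954/101 ≈ -353.23 + 2461.0*I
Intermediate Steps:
l = -126 (l = -3*(36 + 6) = -3*42 = -126)
v = I*√5105954/202 (v = √((-76 - 1*99)/(-202) - 126) = √((-76 - 99)*(-1/202) - 126) = √(-175*(-1/202) - 126) = √(175/202 - 126) = √(-25277/202) = I*√5105954/202 ≈ 11.186*I)
((-3*4 + 0) + 232)*(v + 403/(-251)) = ((-3*4 + 0) + 232)*(I*√5105954/202 + 403/(-251)) = ((-12 + 0) + 232)*(I*√5105954/202 + 403*(-1/251)) = (-12 + 232)*(I*√5105954/202 - 403/251) = 220*(-403/251 + I*√5105954/202) = -88660/251 + 110*I*√5105954/101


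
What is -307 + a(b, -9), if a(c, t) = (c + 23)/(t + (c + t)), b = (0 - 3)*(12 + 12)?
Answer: -27581/90 ≈ -306.46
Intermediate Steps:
b = -72 (b = -3*24 = -72)
a(c, t) = (23 + c)/(c + 2*t)
-307 + a(b, -9) = -307 + (23 - 72)/(-72 + 2*(-9)) = -307 - 49/(-72 - 18) = -307 - 49/(-90) = -307 - 1/90*(-49) = -307 + 49/90 = -27581/90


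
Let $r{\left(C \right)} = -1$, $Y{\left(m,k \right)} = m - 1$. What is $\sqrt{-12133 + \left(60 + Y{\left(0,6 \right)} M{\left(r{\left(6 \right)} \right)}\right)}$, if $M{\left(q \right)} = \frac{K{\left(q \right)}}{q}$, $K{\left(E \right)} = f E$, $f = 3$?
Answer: $2 i \sqrt{3019} \approx 109.89 i$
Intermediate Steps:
$Y{\left(m,k \right)} = -1 + m$
$K{\left(E \right)} = 3 E$
$M{\left(q \right)} = 3$ ($M{\left(q \right)} = \frac{3 q}{q} = 3$)
$\sqrt{-12133 + \left(60 + Y{\left(0,6 \right)} M{\left(r{\left(6 \right)} \right)}\right)} = \sqrt{-12133 + \left(60 + \left(-1 + 0\right) 3\right)} = \sqrt{-12133 + \left(60 - 3\right)} = \sqrt{-12133 + 57} = \sqrt{-12076} = 2 i \sqrt{3019}$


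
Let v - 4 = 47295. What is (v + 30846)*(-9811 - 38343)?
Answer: -3762994330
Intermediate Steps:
v = 47299 (v = 4 + 47295 = 47299)
(v + 30846)*(-9811 - 38343) = (47299 + 30846)*(-9811 - 38343) = 78145*(-48154) = -3762994330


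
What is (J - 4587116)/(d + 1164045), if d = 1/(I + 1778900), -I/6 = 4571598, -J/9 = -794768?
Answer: 65814432667648/29858555112959 ≈ 2.2042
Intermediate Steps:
J = 7152912 (J = -9*(-794768) = 7152912)
I = -27429588 (I = -6*4571598 = -27429588)
d = -1/25650688 (d = 1/(-27429588 + 1778900) = 1/(-25650688) = -1/25650688 ≈ -3.8985e-8)
(J - 4587116)/(d + 1164045) = (7152912 - 4587116)/(-1/25650688 + 1164045) = 2565796/(29858555112959/25650688) = 2565796*(25650688/29858555112959) = 65814432667648/29858555112959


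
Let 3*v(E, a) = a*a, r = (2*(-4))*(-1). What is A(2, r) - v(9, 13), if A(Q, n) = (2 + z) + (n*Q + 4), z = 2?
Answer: -97/3 ≈ -32.333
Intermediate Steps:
r = 8 (r = -8*(-1) = 8)
A(Q, n) = 8 + Q*n (A(Q, n) = (2 + 2) + (n*Q + 4) = 4 + (Q*n + 4) = 4 + (4 + Q*n) = 8 + Q*n)
v(E, a) = a²/3 (v(E, a) = (a*a)/3 = a²/3)
A(2, r) - v(9, 13) = (8 + 2*8) - 13²/3 = (8 + 16) - 169/3 = 24 - 1*169/3 = 24 - 169/3 = -97/3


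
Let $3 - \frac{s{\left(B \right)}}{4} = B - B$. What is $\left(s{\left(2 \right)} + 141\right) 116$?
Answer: $17748$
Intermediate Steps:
$s{\left(B \right)} = 12$ ($s{\left(B \right)} = 12 - 4 \left(B - B\right) = 12 - 0 = 12 + 0 = 12$)
$\left(s{\left(2 \right)} + 141\right) 116 = \left(12 + 141\right) 116 = 153 \cdot 116 = 17748$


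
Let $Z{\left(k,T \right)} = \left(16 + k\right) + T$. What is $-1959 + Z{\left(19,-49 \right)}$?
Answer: $-1973$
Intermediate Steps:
$Z{\left(k,T \right)} = 16 + T + k$
$-1959 + Z{\left(19,-49 \right)} = -1959 + \left(16 - 49 + 19\right) = -1959 - 14 = -1973$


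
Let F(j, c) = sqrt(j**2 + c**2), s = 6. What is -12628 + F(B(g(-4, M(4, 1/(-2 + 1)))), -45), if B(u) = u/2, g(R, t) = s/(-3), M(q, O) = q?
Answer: -12628 + sqrt(2026) ≈ -12583.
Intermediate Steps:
g(R, t) = -2 (g(R, t) = 6/(-3) = 6*(-1/3) = -2)
B(u) = u/2 (B(u) = u*(1/2) = u/2)
F(j, c) = sqrt(c**2 + j**2)
-12628 + F(B(g(-4, M(4, 1/(-2 + 1)))), -45) = -12628 + sqrt((-45)**2 + ((1/2)*(-2))**2) = -12628 + sqrt(2025 + (-1)**2) = -12628 + sqrt(2025 + 1) = -12628 + sqrt(2026)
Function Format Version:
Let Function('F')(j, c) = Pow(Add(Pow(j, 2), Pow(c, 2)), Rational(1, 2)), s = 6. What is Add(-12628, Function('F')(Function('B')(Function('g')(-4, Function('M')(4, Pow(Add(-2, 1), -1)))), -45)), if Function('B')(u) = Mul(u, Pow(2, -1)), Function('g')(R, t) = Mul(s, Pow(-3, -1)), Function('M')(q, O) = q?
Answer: Add(-12628, Pow(2026, Rational(1, 2))) ≈ -12583.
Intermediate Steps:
Function('g')(R, t) = -2 (Function('g')(R, t) = Mul(6, Pow(-3, -1)) = Mul(6, Rational(-1, 3)) = -2)
Function('B')(u) = Mul(Rational(1, 2), u) (Function('B')(u) = Mul(u, Rational(1, 2)) = Mul(Rational(1, 2), u))
Function('F')(j, c) = Pow(Add(Pow(c, 2), Pow(j, 2)), Rational(1, 2))
Add(-12628, Function('F')(Function('B')(Function('g')(-4, Function('M')(4, Pow(Add(-2, 1), -1)))), -45)) = Add(-12628, Pow(Add(Pow(-45, 2), Pow(Mul(Rational(1, 2), -2), 2)), Rational(1, 2))) = Add(-12628, Pow(Add(2025, Pow(-1, 2)), Rational(1, 2))) = Add(-12628, Pow(Add(2025, 1), Rational(1, 2))) = Add(-12628, Pow(2026, Rational(1, 2)))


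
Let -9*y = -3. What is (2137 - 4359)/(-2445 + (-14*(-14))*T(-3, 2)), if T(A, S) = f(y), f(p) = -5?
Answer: 2222/3425 ≈ 0.64876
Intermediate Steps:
y = ⅓ (y = -⅑*(-3) = ⅓ ≈ 0.33333)
T(A, S) = -5
(2137 - 4359)/(-2445 + (-14*(-14))*T(-3, 2)) = (2137 - 4359)/(-2445 - 14*(-14)*(-5)) = -2222/(-2445 + 196*(-5)) = -2222/(-2445 - 980) = -2222/(-3425) = -2222*(-1/3425) = 2222/3425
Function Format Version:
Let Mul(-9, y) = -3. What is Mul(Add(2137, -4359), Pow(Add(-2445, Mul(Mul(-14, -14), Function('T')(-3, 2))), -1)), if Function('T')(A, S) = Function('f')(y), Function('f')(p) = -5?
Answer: Rational(2222, 3425) ≈ 0.64876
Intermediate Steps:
y = Rational(1, 3) (y = Mul(Rational(-1, 9), -3) = Rational(1, 3) ≈ 0.33333)
Function('T')(A, S) = -5
Mul(Add(2137, -4359), Pow(Add(-2445, Mul(Mul(-14, -14), Function('T')(-3, 2))), -1)) = Mul(Add(2137, -4359), Pow(Add(-2445, Mul(Mul(-14, -14), -5)), -1)) = Mul(-2222, Pow(Add(-2445, Mul(196, -5)), -1)) = Mul(-2222, Pow(Add(-2445, -980), -1)) = Mul(-2222, Pow(-3425, -1)) = Mul(-2222, Rational(-1, 3425)) = Rational(2222, 3425)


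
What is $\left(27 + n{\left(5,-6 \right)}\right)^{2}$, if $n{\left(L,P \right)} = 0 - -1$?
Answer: $784$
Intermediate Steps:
$n{\left(L,P \right)} = 1$ ($n{\left(L,P \right)} = 0 + 1 = 1$)
$\left(27 + n{\left(5,-6 \right)}\right)^{2} = \left(27 + 1\right)^{2} = 28^{2} = 784$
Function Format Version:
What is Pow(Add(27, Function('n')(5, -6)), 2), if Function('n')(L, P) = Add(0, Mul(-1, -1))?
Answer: 784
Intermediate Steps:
Function('n')(L, P) = 1 (Function('n')(L, P) = Add(0, 1) = 1)
Pow(Add(27, Function('n')(5, -6)), 2) = Pow(Add(27, 1), 2) = Pow(28, 2) = 784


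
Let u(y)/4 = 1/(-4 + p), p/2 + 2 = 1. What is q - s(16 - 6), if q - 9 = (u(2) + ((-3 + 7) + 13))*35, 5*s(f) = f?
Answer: 1736/3 ≈ 578.67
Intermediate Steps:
p = -2 (p = -4 + 2*1 = -4 + 2 = -2)
s(f) = f/5
u(y) = -⅔ (u(y) = 4/(-4 - 2) = 4/(-6) = 4*(-⅙) = -⅔)
q = 1742/3 (q = 9 + (-⅔ + ((-3 + 7) + 13))*35 = 9 + (-⅔ + (4 + 13))*35 = 9 + (-⅔ + 17)*35 = 9 + (49/3)*35 = 9 + 1715/3 = 1742/3 ≈ 580.67)
q - s(16 - 6) = 1742/3 - (16 - 6)/5 = 1742/3 - 10/5 = 1742/3 - 1*2 = 1742/3 - 2 = 1736/3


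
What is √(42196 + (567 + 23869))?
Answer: 2*√16658 ≈ 258.13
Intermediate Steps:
√(42196 + (567 + 23869)) = √(42196 + 24436) = √66632 = 2*√16658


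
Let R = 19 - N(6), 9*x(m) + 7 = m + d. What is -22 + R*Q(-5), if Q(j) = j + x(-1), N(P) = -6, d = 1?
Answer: -1498/9 ≈ -166.44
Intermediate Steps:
x(m) = -2/3 + m/9 (x(m) = -7/9 + (m + 1)/9 = -7/9 + (1 + m)/9 = -7/9 + (1/9 + m/9) = -2/3 + m/9)
Q(j) = -7/9 + j (Q(j) = j + (-2/3 + (1/9)*(-1)) = j + (-2/3 - 1/9) = j - 7/9 = -7/9 + j)
R = 25 (R = 19 - 1*(-6) = 19 + 6 = 25)
-22 + R*Q(-5) = -22 + 25*(-7/9 - 5) = -22 + 25*(-52/9) = -22 - 1300/9 = -1498/9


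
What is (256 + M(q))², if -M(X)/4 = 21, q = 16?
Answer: 29584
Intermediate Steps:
M(X) = -84 (M(X) = -4*21 = -84)
(256 + M(q))² = (256 - 84)² = 172² = 29584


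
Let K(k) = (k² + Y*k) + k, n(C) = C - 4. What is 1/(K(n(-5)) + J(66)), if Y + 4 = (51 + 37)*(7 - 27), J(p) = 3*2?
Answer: 1/15954 ≈ 6.2680e-5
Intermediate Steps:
J(p) = 6
Y = -1764 (Y = -4 + (51 + 37)*(7 - 27) = -4 + 88*(-20) = -4 - 1760 = -1764)
n(C) = -4 + C
K(k) = k² - 1763*k (K(k) = (k² - 1764*k) + k = k² - 1763*k)
1/(K(n(-5)) + J(66)) = 1/((-4 - 5)*(-1763 + (-4 - 5)) + 6) = 1/(-9*(-1763 - 9) + 6) = 1/(-9*(-1772) + 6) = 1/(15948 + 6) = 1/15954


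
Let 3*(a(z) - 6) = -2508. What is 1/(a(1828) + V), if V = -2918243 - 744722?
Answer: -1/3663795 ≈ -2.7294e-7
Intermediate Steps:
a(z) = -830 (a(z) = 6 + (1/3)*(-2508) = 6 - 836 = -830)
V = -3662965
1/(a(1828) + V) = 1/(-830 - 3662965) = 1/(-3663795) = -1/3663795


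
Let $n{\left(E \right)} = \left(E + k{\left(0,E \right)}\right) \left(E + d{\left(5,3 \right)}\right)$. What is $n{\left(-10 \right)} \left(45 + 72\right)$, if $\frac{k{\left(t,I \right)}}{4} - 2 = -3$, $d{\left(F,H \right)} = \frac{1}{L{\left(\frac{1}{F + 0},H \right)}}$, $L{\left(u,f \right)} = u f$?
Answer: $13650$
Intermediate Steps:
$L{\left(u,f \right)} = f u$
$d{\left(F,H \right)} = \frac{F}{H}$ ($d{\left(F,H \right)} = \frac{1}{H \frac{1}{F + 0}} = \frac{1}{H \frac{1}{F}} = \frac{F}{H}$)
$k{\left(t,I \right)} = -4$ ($k{\left(t,I \right)} = 8 + 4 \left(-3\right) = 8 - 12 = -4$)
$n{\left(E \right)} = \left(-4 + E\right) \left(\frac{5}{3} + E\right)$ ($n{\left(E \right)} = \left(E - 4\right) \left(E + \frac{5}{3}\right) = \left(-4 + E\right) \left(E + 5 \cdot \frac{1}{3}\right) = \left(-4 + E\right) \left(E + \frac{5}{3}\right) = \left(-4 + E\right) \left(\frac{5}{3} + E\right)$)
$n{\left(-10 \right)} \left(45 + 72\right) = \left(- \frac{20}{3} + \left(-10\right)^{2} - - \frac{70}{3}\right) \left(45 + 72\right) = \left(- \frac{20}{3} + 100 + \frac{70}{3}\right) 117 = \frac{350}{3} \cdot 117 = 13650$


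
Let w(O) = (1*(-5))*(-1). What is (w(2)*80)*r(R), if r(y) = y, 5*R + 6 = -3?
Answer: -720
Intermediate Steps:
R = -9/5 (R = -6/5 + (1/5)*(-3) = -6/5 - 3/5 = -9/5 ≈ -1.8000)
w(O) = 5 (w(O) = -5*(-1) = 5)
(w(2)*80)*r(R) = (5*80)*(-9/5) = 400*(-9/5) = -720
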